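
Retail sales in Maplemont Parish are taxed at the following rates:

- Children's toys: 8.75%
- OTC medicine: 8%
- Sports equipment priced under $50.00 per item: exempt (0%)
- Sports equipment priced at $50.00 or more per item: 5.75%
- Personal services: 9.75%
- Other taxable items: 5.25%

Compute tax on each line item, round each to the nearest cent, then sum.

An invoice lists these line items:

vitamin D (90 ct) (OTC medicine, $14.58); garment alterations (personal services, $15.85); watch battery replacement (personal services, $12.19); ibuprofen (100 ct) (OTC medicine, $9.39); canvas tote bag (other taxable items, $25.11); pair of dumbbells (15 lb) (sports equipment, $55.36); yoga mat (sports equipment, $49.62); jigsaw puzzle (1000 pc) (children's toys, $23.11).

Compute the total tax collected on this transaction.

$11.18

Vitamin D (90 ct) $14.58: OTC medicine → 8% → $1.17
Garment alterations $15.85: personal services → 9.75% → $1.55
Watch battery replacement $12.19: personal services → 9.75% → $1.19
Ibuprofen (100 ct) $9.39: OTC medicine → 8% → $0.75
Canvas tote bag $25.11: other taxable items → 5.25% → $1.32
Pair of dumbbells (15 lb) $55.36: sports equipment, $50.00 or more → 5.75% → $3.18
Yoga mat $49.62: sports equipment, under $50.00 → 0% → $0.00
Jigsaw puzzle (1000 pc) $23.11: children's toys → 8.75% → $2.02
Total tax = $1.17 + $1.55 + $1.19 + $0.75 + $1.32 + $3.18 + $2.02 = $11.18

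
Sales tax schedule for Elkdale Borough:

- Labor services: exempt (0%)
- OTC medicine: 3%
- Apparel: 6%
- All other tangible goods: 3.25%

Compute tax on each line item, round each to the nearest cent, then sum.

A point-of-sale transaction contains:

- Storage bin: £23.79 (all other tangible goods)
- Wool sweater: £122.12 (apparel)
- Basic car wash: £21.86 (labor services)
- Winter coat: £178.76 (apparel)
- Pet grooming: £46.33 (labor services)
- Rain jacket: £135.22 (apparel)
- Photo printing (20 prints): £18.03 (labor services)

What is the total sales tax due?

£26.94

Storage bin £23.79: all other tangible goods → 3.25% → £0.77
Wool sweater £122.12: apparel → 6% → £7.33
Basic car wash £21.86: labor services → 0% → £0.00
Winter coat £178.76: apparel → 6% → £10.73
Pet grooming £46.33: labor services → 0% → £0.00
Rain jacket £135.22: apparel → 6% → £8.11
Photo printing (20 prints) £18.03: labor services → 0% → £0.00
Total tax = £0.77 + £7.33 + £10.73 + £8.11 = £26.94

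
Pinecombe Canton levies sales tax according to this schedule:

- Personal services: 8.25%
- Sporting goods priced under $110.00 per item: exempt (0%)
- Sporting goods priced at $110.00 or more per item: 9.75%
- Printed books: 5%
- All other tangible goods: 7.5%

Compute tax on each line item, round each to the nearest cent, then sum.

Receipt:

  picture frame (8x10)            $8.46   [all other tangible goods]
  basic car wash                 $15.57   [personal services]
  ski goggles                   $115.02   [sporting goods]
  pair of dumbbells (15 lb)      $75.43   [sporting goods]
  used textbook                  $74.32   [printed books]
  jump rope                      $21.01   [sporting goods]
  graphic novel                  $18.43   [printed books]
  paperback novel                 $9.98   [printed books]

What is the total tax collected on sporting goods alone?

$11.21

Ski goggles $115.02: sporting goods, $110.00 or more → 9.75% → $11.21
Pair of dumbbells (15 lb) $75.43: sporting goods, under $110.00 → 0% → $0.00
Jump rope $21.01: sporting goods, under $110.00 → 0% → $0.00
Tax on sporting goods = $11.21 + $0.00 + $0.00 = $11.21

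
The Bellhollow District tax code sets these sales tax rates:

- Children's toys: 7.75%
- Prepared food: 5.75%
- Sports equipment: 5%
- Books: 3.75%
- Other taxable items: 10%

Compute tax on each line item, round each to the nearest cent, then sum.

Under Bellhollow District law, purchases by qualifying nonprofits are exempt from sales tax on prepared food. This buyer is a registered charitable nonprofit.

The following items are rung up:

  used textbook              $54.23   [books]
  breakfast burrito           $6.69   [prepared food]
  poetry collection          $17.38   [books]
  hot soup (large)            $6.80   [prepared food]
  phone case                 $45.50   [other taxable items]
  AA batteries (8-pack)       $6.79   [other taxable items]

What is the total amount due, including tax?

$145.30

Used textbook $54.23: books → 3.75% → $2.03
Breakfast burrito $6.69: prepared food, buyer-exempt → 0% → $0.00
Poetry collection $17.38: books → 3.75% → $0.65
Hot soup (large) $6.80: prepared food, buyer-exempt → 0% → $0.00
Phone case $45.50: other taxable items → 10% → $4.55
AA batteries (8-pack) $6.79: other taxable items → 10% → $0.68
Subtotal = $137.39; tax = $7.91; total due = $145.30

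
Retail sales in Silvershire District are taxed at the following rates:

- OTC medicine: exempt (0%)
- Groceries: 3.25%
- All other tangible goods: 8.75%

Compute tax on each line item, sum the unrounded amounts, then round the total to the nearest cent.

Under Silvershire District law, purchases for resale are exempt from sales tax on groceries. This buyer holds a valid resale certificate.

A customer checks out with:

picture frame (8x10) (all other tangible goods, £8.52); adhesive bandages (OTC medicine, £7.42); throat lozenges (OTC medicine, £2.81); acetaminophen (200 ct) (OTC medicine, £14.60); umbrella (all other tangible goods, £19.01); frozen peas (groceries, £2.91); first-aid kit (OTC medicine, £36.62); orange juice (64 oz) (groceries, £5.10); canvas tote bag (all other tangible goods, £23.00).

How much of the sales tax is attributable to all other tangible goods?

Picture frame (8x10) £8.52: all other tangible goods → 8.75% → £0.7455
Umbrella £19.01: all other tangible goods → 8.75% → £1.663375
Canvas tote bag £23.00: all other tangible goods → 8.75% → £2.0125
Tax on all other tangible goods: unrounded sum = £4.421375 → £4.42

£4.42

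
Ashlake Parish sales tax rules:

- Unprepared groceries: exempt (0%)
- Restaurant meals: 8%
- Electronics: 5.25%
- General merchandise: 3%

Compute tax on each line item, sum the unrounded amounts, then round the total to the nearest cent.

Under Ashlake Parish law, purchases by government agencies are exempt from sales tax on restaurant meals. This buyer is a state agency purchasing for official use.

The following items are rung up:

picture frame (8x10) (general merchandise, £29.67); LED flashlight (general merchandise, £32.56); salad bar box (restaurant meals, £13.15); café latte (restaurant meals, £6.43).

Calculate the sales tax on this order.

£1.87

Picture frame (8x10) £29.67: general merchandise → 3% → £0.8901
LED flashlight £32.56: general merchandise → 3% → £0.9768
Salad bar box £13.15: restaurant meals, buyer-exempt → 0% → £0.00
Café latte £6.43: restaurant meals, buyer-exempt → 0% → £0.00
Unrounded tax sum = £1.8669 → £1.87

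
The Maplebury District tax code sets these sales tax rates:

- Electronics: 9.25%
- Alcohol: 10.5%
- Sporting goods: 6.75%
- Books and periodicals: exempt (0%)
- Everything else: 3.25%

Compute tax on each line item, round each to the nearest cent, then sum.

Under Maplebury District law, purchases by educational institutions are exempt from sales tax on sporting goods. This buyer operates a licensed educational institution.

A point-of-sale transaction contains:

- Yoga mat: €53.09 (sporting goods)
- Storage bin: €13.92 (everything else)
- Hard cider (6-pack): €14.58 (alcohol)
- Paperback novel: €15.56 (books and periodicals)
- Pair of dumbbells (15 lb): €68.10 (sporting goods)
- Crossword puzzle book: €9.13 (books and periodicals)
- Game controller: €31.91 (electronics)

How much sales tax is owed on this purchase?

€4.93

Yoga mat €53.09: sporting goods, buyer-exempt → 0% → €0.00
Storage bin €13.92: everything else → 3.25% → €0.45
Hard cider (6-pack) €14.58: alcohol → 10.5% → €1.53
Paperback novel €15.56: books and periodicals → 0% → €0.00
Pair of dumbbells (15 lb) €68.10: sporting goods, buyer-exempt → 0% → €0.00
Crossword puzzle book €9.13: books and periodicals → 0% → €0.00
Game controller €31.91: electronics → 9.25% → €2.95
Total tax = €0.45 + €1.53 + €2.95 = €4.93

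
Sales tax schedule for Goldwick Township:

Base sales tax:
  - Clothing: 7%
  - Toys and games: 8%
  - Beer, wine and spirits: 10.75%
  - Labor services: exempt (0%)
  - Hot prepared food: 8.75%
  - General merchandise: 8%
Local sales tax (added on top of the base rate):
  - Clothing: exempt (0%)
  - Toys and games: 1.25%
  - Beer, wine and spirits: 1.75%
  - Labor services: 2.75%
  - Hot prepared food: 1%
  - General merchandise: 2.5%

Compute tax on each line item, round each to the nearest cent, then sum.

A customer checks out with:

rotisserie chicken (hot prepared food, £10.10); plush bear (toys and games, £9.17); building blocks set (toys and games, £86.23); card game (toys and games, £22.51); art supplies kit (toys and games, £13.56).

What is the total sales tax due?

Rotisserie chicken £10.10: hot prepared food → 8.75% + 1% local = 9.75% → £0.98
Plush bear £9.17: toys and games → 8% + 1.25% local = 9.25% → £0.85
Building blocks set £86.23: toys and games → 8% + 1.25% local = 9.25% → £7.98
Card game £22.51: toys and games → 8% + 1.25% local = 9.25% → £2.08
Art supplies kit £13.56: toys and games → 8% + 1.25% local = 9.25% → £1.25
Total tax = £0.98 + £0.85 + £7.98 + £2.08 + £1.25 = £13.14

£13.14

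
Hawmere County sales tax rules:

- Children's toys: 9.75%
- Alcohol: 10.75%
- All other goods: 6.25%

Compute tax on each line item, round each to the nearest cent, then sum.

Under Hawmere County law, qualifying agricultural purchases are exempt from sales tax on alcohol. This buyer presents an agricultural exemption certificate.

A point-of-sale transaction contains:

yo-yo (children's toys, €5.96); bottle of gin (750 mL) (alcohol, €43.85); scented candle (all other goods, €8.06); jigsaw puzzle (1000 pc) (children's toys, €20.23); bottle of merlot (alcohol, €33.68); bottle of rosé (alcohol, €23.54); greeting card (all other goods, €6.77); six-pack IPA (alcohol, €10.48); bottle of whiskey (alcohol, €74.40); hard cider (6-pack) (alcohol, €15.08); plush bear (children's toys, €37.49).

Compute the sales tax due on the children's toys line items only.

€6.21

Yo-yo €5.96: children's toys → 9.75% → €0.58
Jigsaw puzzle (1000 pc) €20.23: children's toys → 9.75% → €1.97
Plush bear €37.49: children's toys → 9.75% → €3.66
Tax on children's toys = €0.58 + €1.97 + €3.66 = €6.21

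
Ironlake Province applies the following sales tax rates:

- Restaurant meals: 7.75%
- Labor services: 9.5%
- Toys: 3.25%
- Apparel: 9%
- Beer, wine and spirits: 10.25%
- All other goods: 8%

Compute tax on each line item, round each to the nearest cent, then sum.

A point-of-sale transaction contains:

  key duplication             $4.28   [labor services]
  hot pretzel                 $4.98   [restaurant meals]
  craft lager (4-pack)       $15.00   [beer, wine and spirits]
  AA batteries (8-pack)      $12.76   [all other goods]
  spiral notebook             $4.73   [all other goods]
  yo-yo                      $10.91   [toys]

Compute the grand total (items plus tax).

$56.75

Key duplication $4.28: labor services → 9.5% → $0.41
Hot pretzel $4.98: restaurant meals → 7.75% → $0.39
Craft lager (4-pack) $15.00: beer, wine and spirits → 10.25% → $1.54
AA batteries (8-pack) $12.76: all other goods → 8% → $1.02
Spiral notebook $4.73: all other goods → 8% → $0.38
Yo-yo $10.91: toys → 3.25% → $0.35
Subtotal = $52.66; tax = $4.09; total due = $56.75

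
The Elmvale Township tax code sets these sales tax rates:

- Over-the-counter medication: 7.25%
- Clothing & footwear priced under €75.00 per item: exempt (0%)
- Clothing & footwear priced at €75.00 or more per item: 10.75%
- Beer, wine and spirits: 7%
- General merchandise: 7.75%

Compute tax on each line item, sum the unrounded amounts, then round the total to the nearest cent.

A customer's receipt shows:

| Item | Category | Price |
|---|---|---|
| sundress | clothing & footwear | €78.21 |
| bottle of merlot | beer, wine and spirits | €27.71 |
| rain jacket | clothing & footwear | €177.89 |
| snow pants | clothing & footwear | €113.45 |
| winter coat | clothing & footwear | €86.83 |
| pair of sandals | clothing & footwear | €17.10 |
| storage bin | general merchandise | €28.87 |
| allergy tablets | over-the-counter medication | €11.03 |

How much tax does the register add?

€54.04

Sundress €78.21: clothing & footwear, €75.00 or more → 10.75% → €8.407575
Bottle of merlot €27.71: beer, wine and spirits → 7% → €1.9397
Rain jacket €177.89: clothing & footwear, €75.00 or more → 10.75% → €19.123175
Snow pants €113.45: clothing & footwear, €75.00 or more → 10.75% → €12.195875
Winter coat €86.83: clothing & footwear, €75.00 or more → 10.75% → €9.334225
Pair of sandals €17.10: clothing & footwear, under €75.00 → 0% → €0.00
Storage bin €28.87: general merchandise → 7.75% → €2.237425
Allergy tablets €11.03: over-the-counter medication → 7.25% → €0.799675
Unrounded tax sum = €54.03765 → €54.04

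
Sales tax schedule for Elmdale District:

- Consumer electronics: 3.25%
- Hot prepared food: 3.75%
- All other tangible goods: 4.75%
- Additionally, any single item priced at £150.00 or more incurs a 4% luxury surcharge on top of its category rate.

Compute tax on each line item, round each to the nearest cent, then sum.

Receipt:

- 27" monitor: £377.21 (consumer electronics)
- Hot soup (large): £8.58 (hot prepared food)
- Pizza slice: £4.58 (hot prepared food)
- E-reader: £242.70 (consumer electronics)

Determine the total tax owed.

27" monitor £377.21: consumer electronics → 3.25% + 4% surcharge = 7.25% → £27.35
Hot soup (large) £8.58: hot prepared food → 3.75% → £0.32
Pizza slice £4.58: hot prepared food → 3.75% → £0.17
E-reader £242.70: consumer electronics → 3.25% + 4% surcharge = 7.25% → £17.60
Total tax = £27.35 + £0.32 + £0.17 + £17.60 = £45.44

£45.44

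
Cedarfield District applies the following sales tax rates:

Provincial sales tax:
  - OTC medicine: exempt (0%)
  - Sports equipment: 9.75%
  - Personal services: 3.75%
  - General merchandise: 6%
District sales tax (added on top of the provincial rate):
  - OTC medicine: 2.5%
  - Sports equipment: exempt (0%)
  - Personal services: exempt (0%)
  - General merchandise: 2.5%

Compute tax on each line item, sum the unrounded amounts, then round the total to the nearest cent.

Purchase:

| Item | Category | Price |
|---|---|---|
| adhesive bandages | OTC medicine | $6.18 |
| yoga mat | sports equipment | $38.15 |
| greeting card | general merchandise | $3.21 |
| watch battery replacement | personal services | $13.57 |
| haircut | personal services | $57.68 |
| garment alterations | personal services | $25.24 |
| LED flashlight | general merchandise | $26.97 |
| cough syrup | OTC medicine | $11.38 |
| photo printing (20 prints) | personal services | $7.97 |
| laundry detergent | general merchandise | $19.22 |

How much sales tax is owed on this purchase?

Adhesive bandages $6.18: OTC medicine → 0% + 2.5% district = 2.5% → $0.1545
Yoga mat $38.15: sports equipment → 9.75% + 0% district = 9.75% → $3.719625
Greeting card $3.21: general merchandise → 6% + 2.5% district = 8.5% → $0.27285
Watch battery replacement $13.57: personal services → 3.75% + 0% district = 3.75% → $0.508875
Haircut $57.68: personal services → 3.75% + 0% district = 3.75% → $2.163
Garment alterations $25.24: personal services → 3.75% + 0% district = 3.75% → $0.9465
LED flashlight $26.97: general merchandise → 6% + 2.5% district = 8.5% → $2.29245
Cough syrup $11.38: OTC medicine → 0% + 2.5% district = 2.5% → $0.2845
Photo printing (20 prints) $7.97: personal services → 3.75% + 0% district = 3.75% → $0.298875
Laundry detergent $19.22: general merchandise → 6% + 2.5% district = 8.5% → $1.6337
Unrounded tax sum = $12.274875 → $12.27

$12.27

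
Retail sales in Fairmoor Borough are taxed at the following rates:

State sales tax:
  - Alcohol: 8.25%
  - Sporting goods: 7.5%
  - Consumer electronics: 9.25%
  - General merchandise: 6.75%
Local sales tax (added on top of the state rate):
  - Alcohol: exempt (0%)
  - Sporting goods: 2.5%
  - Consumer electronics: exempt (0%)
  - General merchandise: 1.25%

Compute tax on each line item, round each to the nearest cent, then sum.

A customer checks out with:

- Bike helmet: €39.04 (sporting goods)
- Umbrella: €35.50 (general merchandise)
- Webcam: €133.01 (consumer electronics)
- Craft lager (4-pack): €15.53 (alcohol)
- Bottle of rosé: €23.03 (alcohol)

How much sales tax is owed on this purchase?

Bike helmet €39.04: sporting goods → 7.5% + 2.5% local = 10% → €3.90
Umbrella €35.50: general merchandise → 6.75% + 1.25% local = 8% → €2.84
Webcam €133.01: consumer electronics → 9.25% + 0% local = 9.25% → €12.30
Craft lager (4-pack) €15.53: alcohol → 8.25% + 0% local = 8.25% → €1.28
Bottle of rosé €23.03: alcohol → 8.25% + 0% local = 8.25% → €1.90
Total tax = €3.90 + €2.84 + €12.30 + €1.28 + €1.90 = €22.22

€22.22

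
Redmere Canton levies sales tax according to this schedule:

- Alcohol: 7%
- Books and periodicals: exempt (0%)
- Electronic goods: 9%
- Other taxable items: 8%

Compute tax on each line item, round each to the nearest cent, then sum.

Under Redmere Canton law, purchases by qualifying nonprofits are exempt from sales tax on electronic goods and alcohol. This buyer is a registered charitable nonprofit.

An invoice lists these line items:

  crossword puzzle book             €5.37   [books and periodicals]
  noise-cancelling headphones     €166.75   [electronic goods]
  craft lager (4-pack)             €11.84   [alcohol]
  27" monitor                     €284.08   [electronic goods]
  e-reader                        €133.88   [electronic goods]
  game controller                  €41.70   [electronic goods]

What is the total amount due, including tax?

Crossword puzzle book €5.37: books and periodicals → 0% → €0.00
Noise-cancelling headphones €166.75: electronic goods, buyer-exempt → 0% → €0.00
Craft lager (4-pack) €11.84: alcohol, buyer-exempt → 0% → €0.00
27" monitor €284.08: electronic goods, buyer-exempt → 0% → €0.00
E-reader €133.88: electronic goods, buyer-exempt → 0% → €0.00
Game controller €41.70: electronic goods, buyer-exempt → 0% → €0.00
Subtotal = €643.62; tax = €0.00; total due = €643.62

€643.62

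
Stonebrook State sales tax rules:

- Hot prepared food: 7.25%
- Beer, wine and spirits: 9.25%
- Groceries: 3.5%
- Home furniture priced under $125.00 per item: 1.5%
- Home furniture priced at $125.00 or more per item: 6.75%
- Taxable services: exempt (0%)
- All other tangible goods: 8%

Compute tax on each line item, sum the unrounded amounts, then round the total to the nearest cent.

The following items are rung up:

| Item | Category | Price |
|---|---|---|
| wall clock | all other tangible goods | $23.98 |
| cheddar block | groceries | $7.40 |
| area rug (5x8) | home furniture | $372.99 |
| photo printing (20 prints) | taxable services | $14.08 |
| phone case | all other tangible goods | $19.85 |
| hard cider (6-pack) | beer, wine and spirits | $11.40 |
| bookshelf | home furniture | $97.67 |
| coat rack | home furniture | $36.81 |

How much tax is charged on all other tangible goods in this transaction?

$3.51

Wall clock $23.98: all other tangible goods → 8% → $1.9184
Phone case $19.85: all other tangible goods → 8% → $1.588
Tax on all other tangible goods: unrounded sum = $3.5064 → $3.51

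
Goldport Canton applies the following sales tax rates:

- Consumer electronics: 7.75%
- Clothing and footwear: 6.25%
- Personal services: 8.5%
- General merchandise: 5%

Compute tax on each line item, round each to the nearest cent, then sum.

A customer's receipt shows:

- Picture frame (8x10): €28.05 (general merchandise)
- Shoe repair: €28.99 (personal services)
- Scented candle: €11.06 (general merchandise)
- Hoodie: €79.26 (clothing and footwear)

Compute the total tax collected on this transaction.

Picture frame (8x10) €28.05: general merchandise → 5% → €1.40
Shoe repair €28.99: personal services → 8.5% → €2.46
Scented candle €11.06: general merchandise → 5% → €0.55
Hoodie €79.26: clothing and footwear → 6.25% → €4.95
Total tax = €1.40 + €2.46 + €0.55 + €4.95 = €9.36

€9.36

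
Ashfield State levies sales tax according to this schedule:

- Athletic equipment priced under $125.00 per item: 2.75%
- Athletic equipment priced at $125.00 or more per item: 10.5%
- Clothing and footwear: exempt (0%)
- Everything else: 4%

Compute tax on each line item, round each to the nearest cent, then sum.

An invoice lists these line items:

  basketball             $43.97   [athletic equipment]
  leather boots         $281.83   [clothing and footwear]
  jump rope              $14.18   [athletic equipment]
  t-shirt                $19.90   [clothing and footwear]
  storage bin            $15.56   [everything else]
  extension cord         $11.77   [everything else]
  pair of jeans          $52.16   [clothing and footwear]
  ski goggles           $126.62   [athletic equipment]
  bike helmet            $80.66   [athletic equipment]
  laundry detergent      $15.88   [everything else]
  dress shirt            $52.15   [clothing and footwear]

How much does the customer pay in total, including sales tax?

$733.53

Basketball $43.97: athletic equipment, under $125.00 → 2.75% → $1.21
Leather boots $281.83: clothing and footwear → 0% → $0.00
Jump rope $14.18: athletic equipment, under $125.00 → 2.75% → $0.39
T-shirt $19.90: clothing and footwear → 0% → $0.00
Storage bin $15.56: everything else → 4% → $0.62
Extension cord $11.77: everything else → 4% → $0.47
Pair of jeans $52.16: clothing and footwear → 0% → $0.00
Ski goggles $126.62: athletic equipment, $125.00 or more → 10.5% → $13.30
Bike helmet $80.66: athletic equipment, under $125.00 → 2.75% → $2.22
Laundry detergent $15.88: everything else → 4% → $0.64
Dress shirt $52.15: clothing and footwear → 0% → $0.00
Subtotal = $714.68; tax = $18.85; total due = $733.53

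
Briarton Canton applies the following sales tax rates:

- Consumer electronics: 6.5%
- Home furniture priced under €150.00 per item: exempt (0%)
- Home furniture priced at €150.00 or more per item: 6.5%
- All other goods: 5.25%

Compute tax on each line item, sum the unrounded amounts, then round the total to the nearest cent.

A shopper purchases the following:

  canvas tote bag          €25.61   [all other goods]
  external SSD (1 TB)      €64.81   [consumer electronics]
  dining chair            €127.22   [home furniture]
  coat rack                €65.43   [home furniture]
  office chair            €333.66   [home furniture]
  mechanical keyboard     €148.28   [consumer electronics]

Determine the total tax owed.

Canvas tote bag €25.61: all other goods → 5.25% → €1.344525
External SSD (1 TB) €64.81: consumer electronics → 6.5% → €4.21265
Dining chair €127.22: home furniture, under €150.00 → 0% → €0.00
Coat rack €65.43: home furniture, under €150.00 → 0% → €0.00
Office chair €333.66: home furniture, €150.00 or more → 6.5% → €21.6879
Mechanical keyboard €148.28: consumer electronics → 6.5% → €9.6382
Unrounded tax sum = €36.883275 → €36.88

€36.88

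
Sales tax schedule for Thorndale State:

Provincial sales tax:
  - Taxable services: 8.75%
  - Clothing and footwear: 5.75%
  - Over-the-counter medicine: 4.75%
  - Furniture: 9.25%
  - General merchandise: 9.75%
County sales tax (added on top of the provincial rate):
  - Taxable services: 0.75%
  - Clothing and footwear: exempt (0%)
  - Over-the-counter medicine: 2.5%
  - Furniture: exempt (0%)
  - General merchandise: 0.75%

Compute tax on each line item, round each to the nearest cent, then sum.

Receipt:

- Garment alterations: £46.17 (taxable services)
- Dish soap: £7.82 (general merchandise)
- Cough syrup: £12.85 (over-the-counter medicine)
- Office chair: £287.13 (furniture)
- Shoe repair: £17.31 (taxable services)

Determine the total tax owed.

£34.34

Garment alterations £46.17: taxable services → 8.75% + 0.75% county = 9.5% → £4.39
Dish soap £7.82: general merchandise → 9.75% + 0.75% county = 10.5% → £0.82
Cough syrup £12.85: over-the-counter medicine → 4.75% + 2.5% county = 7.25% → £0.93
Office chair £287.13: furniture → 9.25% + 0% county = 9.25% → £26.56
Shoe repair £17.31: taxable services → 8.75% + 0.75% county = 9.5% → £1.64
Total tax = £4.39 + £0.82 + £0.93 + £26.56 + £1.64 = £34.34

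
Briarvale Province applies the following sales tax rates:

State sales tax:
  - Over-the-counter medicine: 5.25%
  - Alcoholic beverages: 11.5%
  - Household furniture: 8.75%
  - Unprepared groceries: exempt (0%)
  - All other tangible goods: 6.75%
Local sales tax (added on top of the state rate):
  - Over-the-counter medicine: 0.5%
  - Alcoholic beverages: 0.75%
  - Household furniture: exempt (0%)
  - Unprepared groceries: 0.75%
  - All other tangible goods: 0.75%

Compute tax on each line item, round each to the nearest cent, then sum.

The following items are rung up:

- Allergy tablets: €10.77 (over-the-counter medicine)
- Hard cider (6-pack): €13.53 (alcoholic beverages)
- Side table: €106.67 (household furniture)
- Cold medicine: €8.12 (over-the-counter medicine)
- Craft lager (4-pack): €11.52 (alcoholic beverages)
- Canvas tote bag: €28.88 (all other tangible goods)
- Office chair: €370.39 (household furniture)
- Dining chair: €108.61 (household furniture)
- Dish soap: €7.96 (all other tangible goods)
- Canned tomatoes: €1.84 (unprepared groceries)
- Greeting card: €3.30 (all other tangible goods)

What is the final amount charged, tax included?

Allergy tablets €10.77: over-the-counter medicine → 5.25% + 0.5% local = 5.75% → €0.62
Hard cider (6-pack) €13.53: alcoholic beverages → 11.5% + 0.75% local = 12.25% → €1.66
Side table €106.67: household furniture → 8.75% + 0% local = 8.75% → €9.33
Cold medicine €8.12: over-the-counter medicine → 5.25% + 0.5% local = 5.75% → €0.47
Craft lager (4-pack) €11.52: alcoholic beverages → 11.5% + 0.75% local = 12.25% → €1.41
Canvas tote bag €28.88: all other tangible goods → 6.75% + 0.75% local = 7.5% → €2.17
Office chair €370.39: household furniture → 8.75% + 0% local = 8.75% → €32.41
Dining chair €108.61: household furniture → 8.75% + 0% local = 8.75% → €9.50
Dish soap €7.96: all other tangible goods → 6.75% + 0.75% local = 7.5% → €0.60
Canned tomatoes €1.84: unprepared groceries → 0% + 0.75% local = 0.75% → €0.01
Greeting card €3.30: all other tangible goods → 6.75% + 0.75% local = 7.5% → €0.25
Subtotal = €671.59; tax = €58.43; total due = €730.02

€730.02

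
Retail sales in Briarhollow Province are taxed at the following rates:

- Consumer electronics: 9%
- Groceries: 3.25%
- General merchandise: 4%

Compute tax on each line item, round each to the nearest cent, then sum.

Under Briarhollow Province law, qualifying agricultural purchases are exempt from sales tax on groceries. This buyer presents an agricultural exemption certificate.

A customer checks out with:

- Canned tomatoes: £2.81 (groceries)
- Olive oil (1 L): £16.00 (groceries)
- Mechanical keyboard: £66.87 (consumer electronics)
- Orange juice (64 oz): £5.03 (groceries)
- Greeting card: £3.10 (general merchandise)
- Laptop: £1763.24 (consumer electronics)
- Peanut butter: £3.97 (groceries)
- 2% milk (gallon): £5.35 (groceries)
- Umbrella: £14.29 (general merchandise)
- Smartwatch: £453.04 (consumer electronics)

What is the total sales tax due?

£206.17

Canned tomatoes £2.81: groceries, buyer-exempt → 0% → £0.00
Olive oil (1 L) £16.00: groceries, buyer-exempt → 0% → £0.00
Mechanical keyboard £66.87: consumer electronics → 9% → £6.02
Orange juice (64 oz) £5.03: groceries, buyer-exempt → 0% → £0.00
Greeting card £3.10: general merchandise → 4% → £0.12
Laptop £1763.24: consumer electronics → 9% → £158.69
Peanut butter £3.97: groceries, buyer-exempt → 0% → £0.00
2% milk (gallon) £5.35: groceries, buyer-exempt → 0% → £0.00
Umbrella £14.29: general merchandise → 4% → £0.57
Smartwatch £453.04: consumer electronics → 9% → £40.77
Total tax = £6.02 + £0.12 + £158.69 + £0.57 + £40.77 = £206.17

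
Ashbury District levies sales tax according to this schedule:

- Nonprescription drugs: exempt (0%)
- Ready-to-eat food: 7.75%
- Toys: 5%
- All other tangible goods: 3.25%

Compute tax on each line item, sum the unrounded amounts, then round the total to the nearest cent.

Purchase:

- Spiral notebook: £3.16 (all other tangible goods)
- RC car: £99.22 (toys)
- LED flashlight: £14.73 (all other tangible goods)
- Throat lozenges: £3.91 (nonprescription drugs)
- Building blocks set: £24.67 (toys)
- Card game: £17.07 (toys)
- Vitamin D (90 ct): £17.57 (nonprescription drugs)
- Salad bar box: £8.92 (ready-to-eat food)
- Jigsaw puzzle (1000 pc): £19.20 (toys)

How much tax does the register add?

£9.28

Spiral notebook £3.16: all other tangible goods → 3.25% → £0.1027
RC car £99.22: toys → 5% → £4.961
LED flashlight £14.73: all other tangible goods → 3.25% → £0.478725
Throat lozenges £3.91: nonprescription drugs → 0% → £0.00
Building blocks set £24.67: toys → 5% → £1.2335
Card game £17.07: toys → 5% → £0.8535
Vitamin D (90 ct) £17.57: nonprescription drugs → 0% → £0.00
Salad bar box £8.92: ready-to-eat food → 7.75% → £0.6913
Jigsaw puzzle (1000 pc) £19.20: toys → 5% → £0.96
Unrounded tax sum = £9.280725 → £9.28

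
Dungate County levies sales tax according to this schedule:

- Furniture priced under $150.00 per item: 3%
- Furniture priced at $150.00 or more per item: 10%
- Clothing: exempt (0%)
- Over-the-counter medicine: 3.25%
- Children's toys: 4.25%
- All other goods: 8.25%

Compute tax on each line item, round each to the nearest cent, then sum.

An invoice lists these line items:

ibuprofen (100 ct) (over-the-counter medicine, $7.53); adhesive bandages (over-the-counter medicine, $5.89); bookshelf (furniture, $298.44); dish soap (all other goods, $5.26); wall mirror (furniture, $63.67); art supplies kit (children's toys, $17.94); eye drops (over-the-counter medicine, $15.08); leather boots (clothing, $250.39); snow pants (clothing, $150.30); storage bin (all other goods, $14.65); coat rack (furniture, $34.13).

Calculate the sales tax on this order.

Ibuprofen (100 ct) $7.53: over-the-counter medicine → 3.25% → $0.24
Adhesive bandages $5.89: over-the-counter medicine → 3.25% → $0.19
Bookshelf $298.44: furniture, $150.00 or more → 10% → $29.84
Dish soap $5.26: all other goods → 8.25% → $0.43
Wall mirror $63.67: furniture, under $150.00 → 3% → $1.91
Art supplies kit $17.94: children's toys → 4.25% → $0.76
Eye drops $15.08: over-the-counter medicine → 3.25% → $0.49
Leather boots $250.39: clothing → 0% → $0.00
Snow pants $150.30: clothing → 0% → $0.00
Storage bin $14.65: all other goods → 8.25% → $1.21
Coat rack $34.13: furniture, under $150.00 → 3% → $1.02
Total tax = $0.24 + $0.19 + $29.84 + $0.43 + $1.91 + $0.76 + $0.49 + $1.21 + $1.02 = $36.09

$36.09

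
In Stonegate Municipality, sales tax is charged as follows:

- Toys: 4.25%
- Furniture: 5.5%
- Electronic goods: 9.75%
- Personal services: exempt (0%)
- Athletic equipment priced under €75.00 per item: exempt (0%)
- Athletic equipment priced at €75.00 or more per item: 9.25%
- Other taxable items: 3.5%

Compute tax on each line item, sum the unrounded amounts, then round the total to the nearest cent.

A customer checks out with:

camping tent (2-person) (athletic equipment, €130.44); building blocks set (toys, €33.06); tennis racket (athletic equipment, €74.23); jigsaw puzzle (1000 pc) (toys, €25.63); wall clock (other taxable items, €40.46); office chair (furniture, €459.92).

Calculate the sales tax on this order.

Camping tent (2-person) €130.44: athletic equipment, €75.00 or more → 9.25% → €12.0657
Building blocks set €33.06: toys → 4.25% → €1.40505
Tennis racket €74.23: athletic equipment, under €75.00 → 0% → €0.00
Jigsaw puzzle (1000 pc) €25.63: toys → 4.25% → €1.089275
Wall clock €40.46: other taxable items → 3.5% → €1.4161
Office chair €459.92: furniture → 5.5% → €25.2956
Unrounded tax sum = €41.271725 → €41.27

€41.27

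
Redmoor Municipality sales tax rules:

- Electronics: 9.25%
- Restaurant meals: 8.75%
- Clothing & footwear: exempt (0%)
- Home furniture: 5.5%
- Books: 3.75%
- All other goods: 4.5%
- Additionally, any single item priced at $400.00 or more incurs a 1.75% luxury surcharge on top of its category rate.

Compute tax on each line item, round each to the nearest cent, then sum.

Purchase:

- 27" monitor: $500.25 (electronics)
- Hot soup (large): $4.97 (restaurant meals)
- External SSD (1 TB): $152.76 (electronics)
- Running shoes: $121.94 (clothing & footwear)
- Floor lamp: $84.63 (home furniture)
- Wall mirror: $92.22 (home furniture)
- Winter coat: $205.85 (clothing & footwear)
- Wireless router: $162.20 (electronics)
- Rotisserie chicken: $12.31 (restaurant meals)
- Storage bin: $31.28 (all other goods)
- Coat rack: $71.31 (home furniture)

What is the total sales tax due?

27" monitor $500.25: electronics → 9.25% + 1.75% surcharge = 11% → $55.03
Hot soup (large) $4.97: restaurant meals → 8.75% → $0.43
External SSD (1 TB) $152.76: electronics → 9.25% → $14.13
Running shoes $121.94: clothing & footwear → 0% → $0.00
Floor lamp $84.63: home furniture → 5.5% → $4.65
Wall mirror $92.22: home furniture → 5.5% → $5.07
Winter coat $205.85: clothing & footwear → 0% → $0.00
Wireless router $162.20: electronics → 9.25% → $15.00
Rotisserie chicken $12.31: restaurant meals → 8.75% → $1.08
Storage bin $31.28: all other goods → 4.5% → $1.41
Coat rack $71.31: home furniture → 5.5% → $3.92
Total tax = $55.03 + $0.43 + $14.13 + $4.65 + $5.07 + $15.00 + $1.08 + $1.41 + $3.92 = $100.72

$100.72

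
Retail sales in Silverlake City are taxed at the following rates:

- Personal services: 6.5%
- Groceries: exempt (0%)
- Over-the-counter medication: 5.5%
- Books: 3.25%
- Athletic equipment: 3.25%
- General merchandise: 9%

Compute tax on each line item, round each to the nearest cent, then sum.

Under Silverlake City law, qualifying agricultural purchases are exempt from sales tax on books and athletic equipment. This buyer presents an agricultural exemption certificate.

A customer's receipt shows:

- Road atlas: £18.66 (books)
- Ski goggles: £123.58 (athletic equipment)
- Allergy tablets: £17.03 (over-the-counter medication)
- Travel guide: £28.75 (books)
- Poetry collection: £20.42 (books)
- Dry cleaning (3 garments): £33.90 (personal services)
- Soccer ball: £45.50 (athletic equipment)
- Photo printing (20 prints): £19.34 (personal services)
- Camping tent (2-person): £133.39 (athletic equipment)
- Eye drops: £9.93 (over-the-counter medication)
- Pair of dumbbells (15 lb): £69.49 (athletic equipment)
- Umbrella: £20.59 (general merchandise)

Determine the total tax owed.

Road atlas £18.66: books, buyer-exempt → 0% → £0.00
Ski goggles £123.58: athletic equipment, buyer-exempt → 0% → £0.00
Allergy tablets £17.03: over-the-counter medication → 5.5% → £0.94
Travel guide £28.75: books, buyer-exempt → 0% → £0.00
Poetry collection £20.42: books, buyer-exempt → 0% → £0.00
Dry cleaning (3 garments) £33.90: personal services → 6.5% → £2.20
Soccer ball £45.50: athletic equipment, buyer-exempt → 0% → £0.00
Photo printing (20 prints) £19.34: personal services → 6.5% → £1.26
Camping tent (2-person) £133.39: athletic equipment, buyer-exempt → 0% → £0.00
Eye drops £9.93: over-the-counter medication → 5.5% → £0.55
Pair of dumbbells (15 lb) £69.49: athletic equipment, buyer-exempt → 0% → £0.00
Umbrella £20.59: general merchandise → 9% → £1.85
Total tax = £0.94 + £2.20 + £1.26 + £0.55 + £1.85 = £6.80

£6.80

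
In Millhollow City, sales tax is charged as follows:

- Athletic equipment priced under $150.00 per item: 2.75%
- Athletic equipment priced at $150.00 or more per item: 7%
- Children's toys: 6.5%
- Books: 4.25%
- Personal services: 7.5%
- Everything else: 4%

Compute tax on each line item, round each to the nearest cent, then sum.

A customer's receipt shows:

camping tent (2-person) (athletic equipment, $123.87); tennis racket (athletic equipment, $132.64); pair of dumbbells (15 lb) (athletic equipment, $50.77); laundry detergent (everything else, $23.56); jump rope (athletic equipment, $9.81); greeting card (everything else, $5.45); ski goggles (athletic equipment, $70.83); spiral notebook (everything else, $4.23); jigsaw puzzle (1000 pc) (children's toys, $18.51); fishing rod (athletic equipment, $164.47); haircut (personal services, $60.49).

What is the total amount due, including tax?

$693.89

Camping tent (2-person) $123.87: athletic equipment, under $150.00 → 2.75% → $3.41
Tennis racket $132.64: athletic equipment, under $150.00 → 2.75% → $3.65
Pair of dumbbells (15 lb) $50.77: athletic equipment, under $150.00 → 2.75% → $1.40
Laundry detergent $23.56: everything else → 4% → $0.94
Jump rope $9.81: athletic equipment, under $150.00 → 2.75% → $0.27
Greeting card $5.45: everything else → 4% → $0.22
Ski goggles $70.83: athletic equipment, under $150.00 → 2.75% → $1.95
Spiral notebook $4.23: everything else → 4% → $0.17
Jigsaw puzzle (1000 pc) $18.51: children's toys → 6.5% → $1.20
Fishing rod $164.47: athletic equipment, $150.00 or more → 7% → $11.51
Haircut $60.49: personal services → 7.5% → $4.54
Subtotal = $664.63; tax = $29.26; total due = $693.89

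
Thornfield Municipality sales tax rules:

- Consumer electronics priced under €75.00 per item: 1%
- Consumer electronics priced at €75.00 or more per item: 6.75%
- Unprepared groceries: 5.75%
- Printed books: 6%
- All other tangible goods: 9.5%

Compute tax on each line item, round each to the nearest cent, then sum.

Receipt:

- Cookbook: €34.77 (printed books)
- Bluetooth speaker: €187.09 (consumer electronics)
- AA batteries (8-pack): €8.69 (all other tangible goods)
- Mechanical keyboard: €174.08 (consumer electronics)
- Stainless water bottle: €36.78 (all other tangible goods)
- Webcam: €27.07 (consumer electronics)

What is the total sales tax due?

€31.06

Cookbook €34.77: printed books → 6% → €2.09
Bluetooth speaker €187.09: consumer electronics, €75.00 or more → 6.75% → €12.63
AA batteries (8-pack) €8.69: all other tangible goods → 9.5% → €0.83
Mechanical keyboard €174.08: consumer electronics, €75.00 or more → 6.75% → €11.75
Stainless water bottle €36.78: all other tangible goods → 9.5% → €3.49
Webcam €27.07: consumer electronics, under €75.00 → 1% → €0.27
Total tax = €2.09 + €12.63 + €0.83 + €11.75 + €3.49 + €0.27 = €31.06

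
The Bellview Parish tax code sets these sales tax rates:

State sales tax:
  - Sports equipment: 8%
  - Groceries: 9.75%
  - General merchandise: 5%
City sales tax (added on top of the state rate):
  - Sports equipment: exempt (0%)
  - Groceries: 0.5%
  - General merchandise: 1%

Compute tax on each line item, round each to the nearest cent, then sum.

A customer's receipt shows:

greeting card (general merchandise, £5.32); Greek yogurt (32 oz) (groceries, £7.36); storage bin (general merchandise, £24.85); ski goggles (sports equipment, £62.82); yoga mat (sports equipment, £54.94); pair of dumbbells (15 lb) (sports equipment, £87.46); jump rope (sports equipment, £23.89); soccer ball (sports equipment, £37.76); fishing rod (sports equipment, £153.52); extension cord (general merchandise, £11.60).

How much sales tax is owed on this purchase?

Greeting card £5.32: general merchandise → 5% + 1% city = 6% → £0.32
Greek yogurt (32 oz) £7.36: groceries → 9.75% + 0.5% city = 10.25% → £0.75
Storage bin £24.85: general merchandise → 5% + 1% city = 6% → £1.49
Ski goggles £62.82: sports equipment → 8% + 0% city = 8% → £5.03
Yoga mat £54.94: sports equipment → 8% + 0% city = 8% → £4.40
Pair of dumbbells (15 lb) £87.46: sports equipment → 8% + 0% city = 8% → £7.00
Jump rope £23.89: sports equipment → 8% + 0% city = 8% → £1.91
Soccer ball £37.76: sports equipment → 8% + 0% city = 8% → £3.02
Fishing rod £153.52: sports equipment → 8% + 0% city = 8% → £12.28
Extension cord £11.60: general merchandise → 5% + 1% city = 6% → £0.70
Total tax = £0.32 + £0.75 + £1.49 + £5.03 + £4.40 + £7.00 + £1.91 + £3.02 + £12.28 + £0.70 = £36.90

£36.90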